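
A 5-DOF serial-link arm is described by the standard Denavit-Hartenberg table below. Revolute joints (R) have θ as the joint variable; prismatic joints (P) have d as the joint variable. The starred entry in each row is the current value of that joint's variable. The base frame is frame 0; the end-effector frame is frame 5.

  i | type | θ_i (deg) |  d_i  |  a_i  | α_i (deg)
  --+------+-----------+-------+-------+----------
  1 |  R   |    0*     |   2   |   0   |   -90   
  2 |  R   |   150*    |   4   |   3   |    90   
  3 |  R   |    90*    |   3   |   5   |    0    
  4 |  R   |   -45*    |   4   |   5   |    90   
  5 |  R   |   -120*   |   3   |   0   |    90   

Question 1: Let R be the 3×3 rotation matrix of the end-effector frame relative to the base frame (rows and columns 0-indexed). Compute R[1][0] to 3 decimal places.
-0.354

End-effector x-axis (col 0 of R) = (-0.1268,-0.3536,0.9268)
R[1][0] = -0.3536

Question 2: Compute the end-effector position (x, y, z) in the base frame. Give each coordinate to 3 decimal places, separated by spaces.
-3.997 10.414 -8.391

after link 1: o_1 = (0.0000, 0.0000, 2.0000)
after link 2: o_2 = (-2.5981, 4.0000, 0.5000)
after link 3: o_3 = (-1.0981, 9.0000, -2.0981)
after link 4: o_4 = (-2.1599, 12.5355, -7.3299)
after link 5: o_5 = (-3.9971, 10.4142, -8.3906)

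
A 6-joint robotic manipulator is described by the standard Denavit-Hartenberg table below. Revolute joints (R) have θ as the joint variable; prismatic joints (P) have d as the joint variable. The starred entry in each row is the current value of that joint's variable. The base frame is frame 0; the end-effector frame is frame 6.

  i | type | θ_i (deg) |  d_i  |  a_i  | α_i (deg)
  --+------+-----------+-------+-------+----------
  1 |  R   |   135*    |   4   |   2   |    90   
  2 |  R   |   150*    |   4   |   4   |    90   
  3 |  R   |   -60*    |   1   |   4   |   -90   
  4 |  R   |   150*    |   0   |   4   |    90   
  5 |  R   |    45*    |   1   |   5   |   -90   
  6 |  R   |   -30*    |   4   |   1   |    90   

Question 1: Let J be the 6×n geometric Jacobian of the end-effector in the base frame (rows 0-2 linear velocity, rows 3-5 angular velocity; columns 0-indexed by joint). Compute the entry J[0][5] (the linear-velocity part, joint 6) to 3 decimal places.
axis z_5 = (0.3125,-0.5625,0.7655); lever o_n−o_5 = (2.1384,-2.3621,2.6168)
cross product → J_v[:, 5] = (0.3362,0.8192,0.4647)
J_ω[:, 5] = z_5
entry J[0][5] = 0.3362

0.336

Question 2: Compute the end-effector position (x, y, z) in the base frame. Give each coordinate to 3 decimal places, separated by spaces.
after link 1: o_1 = (-1.4142, 1.4142, 4.0000)
after link 2: o_2 = (3.8637, 1.7932, 6.0000)
after link 3: o_3 = (2.2854, -1.5275, 7.8660)
after link 4: o_4 = (4.0532, 0.9473, 5.2679)
after link 5: o_5 = (8.8938, 1.7444, 3.8775)
after link 6: o_6 = (11.0322, -0.6177, 6.4943)

11.032 -0.618 6.494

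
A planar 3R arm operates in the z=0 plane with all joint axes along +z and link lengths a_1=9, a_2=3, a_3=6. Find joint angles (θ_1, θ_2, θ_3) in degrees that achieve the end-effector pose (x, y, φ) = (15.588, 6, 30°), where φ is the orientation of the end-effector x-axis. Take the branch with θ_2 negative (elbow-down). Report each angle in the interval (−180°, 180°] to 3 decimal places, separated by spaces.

30.003 -60.012 60.009

wrist centre = target − a_3·(cos φ, sin φ) = (10.3918, 3.0000)
cos θ_2 = (116.9905−9²−3²)/(2·9·3) = 0.4998; θ_2 = -60.0116° (elbow-down)
β = atan2(3.0000,10.3918) = 16.1028°; ψ = atan2(-2.5984,10.4995) = -13.9001°
θ_1 = β − ψ = 30.0029°
θ_3 = φ − θ_1 − θ_2 = 60.0087° (wrapped to (-180°,180°])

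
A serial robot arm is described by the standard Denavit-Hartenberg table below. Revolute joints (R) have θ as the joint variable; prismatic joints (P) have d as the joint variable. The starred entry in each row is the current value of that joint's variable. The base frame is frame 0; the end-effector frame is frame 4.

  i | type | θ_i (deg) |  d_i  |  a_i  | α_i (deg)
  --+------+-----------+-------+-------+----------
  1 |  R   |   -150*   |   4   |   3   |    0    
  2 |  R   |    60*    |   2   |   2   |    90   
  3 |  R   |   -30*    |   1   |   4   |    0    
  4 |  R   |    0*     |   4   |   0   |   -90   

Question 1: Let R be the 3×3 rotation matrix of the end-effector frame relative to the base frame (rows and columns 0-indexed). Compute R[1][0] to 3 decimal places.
End-effector x-axis (col 0 of R) = (-0.0000,-0.8660,-0.5000)
R[1][0] = -0.8660

-0.866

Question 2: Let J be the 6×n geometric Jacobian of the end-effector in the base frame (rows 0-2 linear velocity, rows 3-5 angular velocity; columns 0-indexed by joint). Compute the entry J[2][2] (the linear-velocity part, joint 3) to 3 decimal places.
3.464

axis z_2 = (-1.0000,0.0000,0.0000); lever o_n−o_2 = (-5.0000,-3.4641,-2.0000)
cross product → J_v[:, 2] = (-0.0000,-2.0000,3.4641)
J_ω[:, 2] = z_2
entry J[2][2] = 3.4641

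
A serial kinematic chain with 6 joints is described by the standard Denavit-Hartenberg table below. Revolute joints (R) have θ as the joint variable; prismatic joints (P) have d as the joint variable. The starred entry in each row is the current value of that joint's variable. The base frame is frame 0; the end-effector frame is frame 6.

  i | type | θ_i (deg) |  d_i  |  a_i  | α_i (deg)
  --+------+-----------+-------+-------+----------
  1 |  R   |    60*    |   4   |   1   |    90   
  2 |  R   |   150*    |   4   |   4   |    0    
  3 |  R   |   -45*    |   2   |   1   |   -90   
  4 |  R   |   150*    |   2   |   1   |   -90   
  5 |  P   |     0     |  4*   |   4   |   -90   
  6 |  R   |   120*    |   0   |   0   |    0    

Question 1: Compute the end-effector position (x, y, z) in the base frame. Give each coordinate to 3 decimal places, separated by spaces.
after link 1: o_1 = (0.5000, 0.8660, 4.0000)
after link 2: o_2 = (2.2321, -4.1340, 6.0000)
after link 3: o_3 = (3.8347, -5.3581, 6.9659)
after link 4: o_4 = (2.5478, -6.5870, 5.6118)
after link 5: o_5 = (4.5229, -6.0943, 0.3339)
after link 6: o_6 = (4.5229, -6.0943, 0.3339)

4.523 -6.094 0.334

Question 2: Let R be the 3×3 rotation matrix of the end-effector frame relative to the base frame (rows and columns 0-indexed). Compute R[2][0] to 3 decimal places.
0.837

End-effector x-axis (col 0 of R) = (-0.5451,0.0559,0.8365)
R[2][0] = 0.8365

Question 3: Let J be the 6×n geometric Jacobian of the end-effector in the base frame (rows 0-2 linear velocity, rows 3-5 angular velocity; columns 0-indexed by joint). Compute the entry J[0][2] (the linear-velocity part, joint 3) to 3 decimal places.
2.833

axis z_2 = (0.8660,-0.5000,0.0000); lever o_n−o_2 = (2.2908,-1.9604,-5.6661)
cross product → J_v[:, 2] = (2.8331,4.9070,-0.5523)
J_ω[:, 2] = z_2
entry J[0][2] = 2.8331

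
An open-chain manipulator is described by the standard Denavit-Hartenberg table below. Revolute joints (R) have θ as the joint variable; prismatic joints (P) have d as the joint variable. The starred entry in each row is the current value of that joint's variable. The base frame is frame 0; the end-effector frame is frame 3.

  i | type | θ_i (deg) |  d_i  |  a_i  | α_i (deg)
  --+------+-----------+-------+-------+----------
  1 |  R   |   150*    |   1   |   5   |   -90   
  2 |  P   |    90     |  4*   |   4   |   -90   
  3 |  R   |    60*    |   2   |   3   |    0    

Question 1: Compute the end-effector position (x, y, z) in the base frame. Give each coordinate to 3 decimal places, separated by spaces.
-3.299 0.286 -4.500

after link 1: o_1 = (-4.3301, 2.5000, 1.0000)
after link 2: o_2 = (-6.3301, -0.9641, -3.0000)
after link 3: o_3 = (-3.2990, 0.2859, -4.5000)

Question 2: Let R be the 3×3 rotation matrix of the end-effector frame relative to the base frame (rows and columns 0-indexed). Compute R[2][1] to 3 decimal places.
End-effector y-axis (col 1 of R) = (0.2500,0.4330,0.8660)
R[2][1] = 0.8660

0.866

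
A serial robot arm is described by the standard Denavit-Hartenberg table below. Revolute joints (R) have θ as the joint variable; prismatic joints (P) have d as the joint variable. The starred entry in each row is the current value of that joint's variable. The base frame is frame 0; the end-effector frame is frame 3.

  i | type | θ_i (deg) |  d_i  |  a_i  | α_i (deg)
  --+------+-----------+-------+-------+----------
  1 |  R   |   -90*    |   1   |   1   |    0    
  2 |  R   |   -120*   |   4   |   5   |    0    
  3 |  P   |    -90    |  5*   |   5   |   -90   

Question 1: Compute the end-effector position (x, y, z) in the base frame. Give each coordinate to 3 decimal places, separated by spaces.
after link 1: o_1 = (0.0000, -1.0000, 1.0000)
after link 2: o_2 = (-4.3301, 1.5000, 5.0000)
after link 3: o_3 = (-1.8301, 5.8301, 10.0000)

-1.830 5.830 10.000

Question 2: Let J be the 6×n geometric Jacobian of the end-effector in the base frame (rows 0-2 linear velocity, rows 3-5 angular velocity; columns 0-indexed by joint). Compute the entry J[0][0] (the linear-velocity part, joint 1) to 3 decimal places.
axis z_0 = ẑ; lever o_n−o_0 = (-1.8301,5.8301,10.0000)
cross product → J_v[:, 0] = (-5.8301,-1.8301,0.0000)
J_ω[:, 0] = z_0
entry J[0][0] = -5.8301

-5.830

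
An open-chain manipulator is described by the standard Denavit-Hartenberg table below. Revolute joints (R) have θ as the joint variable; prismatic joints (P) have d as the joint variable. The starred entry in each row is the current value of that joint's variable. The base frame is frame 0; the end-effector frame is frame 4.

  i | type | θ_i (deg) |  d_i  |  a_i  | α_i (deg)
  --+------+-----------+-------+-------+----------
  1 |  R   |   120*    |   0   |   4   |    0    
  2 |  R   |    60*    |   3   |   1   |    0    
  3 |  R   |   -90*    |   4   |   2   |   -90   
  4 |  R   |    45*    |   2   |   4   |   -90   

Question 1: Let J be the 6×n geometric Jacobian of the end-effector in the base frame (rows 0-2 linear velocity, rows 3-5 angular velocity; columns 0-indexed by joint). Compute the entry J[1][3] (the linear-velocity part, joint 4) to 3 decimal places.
axis z_3 = (-1.0000,0.0000,0.0000); lever o_n−o_3 = (-2.0000,2.8284,-2.8284)
cross product → J_v[:, 3] = (-0.0000,-2.8284,-2.8284)
J_ω[:, 3] = z_3
entry J[1][3] = -2.8284

-2.828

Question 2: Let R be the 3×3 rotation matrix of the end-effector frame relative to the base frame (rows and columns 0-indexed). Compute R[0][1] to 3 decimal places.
1.000

End-effector y-axis (col 1 of R) = (1.0000,-0.0000,-0.0000)
R[0][1] = 1.0000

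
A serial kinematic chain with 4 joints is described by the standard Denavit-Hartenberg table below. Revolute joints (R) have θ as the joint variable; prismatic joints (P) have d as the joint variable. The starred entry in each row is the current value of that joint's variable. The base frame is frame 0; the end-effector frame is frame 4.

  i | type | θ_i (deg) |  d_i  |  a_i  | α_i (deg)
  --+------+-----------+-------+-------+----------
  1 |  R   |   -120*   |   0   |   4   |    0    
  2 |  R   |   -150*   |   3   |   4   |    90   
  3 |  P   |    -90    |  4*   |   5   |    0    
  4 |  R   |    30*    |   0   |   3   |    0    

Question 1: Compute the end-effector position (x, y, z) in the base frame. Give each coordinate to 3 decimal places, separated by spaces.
after link 1: o_1 = (-2.0000, -3.4641, 0.0000)
after link 2: o_2 = (-2.0000, 0.5359, 3.0000)
after link 3: o_3 = (2.0000, 0.5359, -2.0000)
after link 4: o_4 = (2.0000, 2.0359, -4.5981)

2.000 2.036 -4.598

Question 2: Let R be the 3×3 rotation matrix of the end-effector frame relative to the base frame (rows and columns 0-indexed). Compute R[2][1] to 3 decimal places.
0.500

End-effector y-axis (col 1 of R) = (-0.0000,0.8660,0.5000)
R[2][1] = 0.5000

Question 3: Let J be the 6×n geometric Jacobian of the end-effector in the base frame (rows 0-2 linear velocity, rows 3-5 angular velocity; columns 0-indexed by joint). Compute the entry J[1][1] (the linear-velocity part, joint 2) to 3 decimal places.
4.000

axis z_1 = (0.0000,0.0000,1.0000); lever o_n−o_1 = (4.0000,5.5000,-4.5981)
cross product → J_v[:, 1] = (-5.5000,4.0000,0.0000)
J_ω[:, 1] = z_1
entry J[1][1] = 4.0000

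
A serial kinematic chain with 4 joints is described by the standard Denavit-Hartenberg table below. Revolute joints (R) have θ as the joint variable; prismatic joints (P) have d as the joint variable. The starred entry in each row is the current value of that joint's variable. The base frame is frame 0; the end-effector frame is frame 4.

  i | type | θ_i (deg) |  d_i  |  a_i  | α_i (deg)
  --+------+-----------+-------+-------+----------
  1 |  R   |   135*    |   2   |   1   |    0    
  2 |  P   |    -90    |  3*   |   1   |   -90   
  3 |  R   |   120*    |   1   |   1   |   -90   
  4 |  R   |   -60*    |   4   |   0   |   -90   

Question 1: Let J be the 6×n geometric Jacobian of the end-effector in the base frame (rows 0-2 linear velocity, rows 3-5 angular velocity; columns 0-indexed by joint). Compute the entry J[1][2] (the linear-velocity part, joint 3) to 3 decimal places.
0.802

axis z_2 = (-0.7071,0.7071,0.0000); lever o_n−o_2 = (-3.5101,-2.0959,1.1340)
cross product → J_v[:, 2] = (0.8018,0.8018,3.9641)
J_ω[:, 2] = z_2
entry J[1][2] = 0.8018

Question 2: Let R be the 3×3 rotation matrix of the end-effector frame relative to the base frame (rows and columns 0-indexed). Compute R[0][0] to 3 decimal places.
-0.789

End-effector x-axis (col 0 of R) = (-0.7891,0.4356,-0.4330)
R[0][0] = -0.7891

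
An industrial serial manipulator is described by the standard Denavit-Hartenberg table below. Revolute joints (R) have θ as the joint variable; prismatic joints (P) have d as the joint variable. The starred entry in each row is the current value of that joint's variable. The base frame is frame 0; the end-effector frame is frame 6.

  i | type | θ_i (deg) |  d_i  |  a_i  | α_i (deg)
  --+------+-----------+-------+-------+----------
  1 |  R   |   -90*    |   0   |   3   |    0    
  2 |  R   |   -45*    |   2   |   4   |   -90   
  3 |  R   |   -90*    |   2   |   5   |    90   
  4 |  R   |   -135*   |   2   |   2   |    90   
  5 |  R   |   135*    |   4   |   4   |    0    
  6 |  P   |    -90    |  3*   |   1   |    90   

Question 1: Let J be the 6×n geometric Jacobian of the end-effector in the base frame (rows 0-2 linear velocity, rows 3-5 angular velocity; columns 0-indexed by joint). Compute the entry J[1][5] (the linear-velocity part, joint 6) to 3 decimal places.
-0.500

prismatic axis z_5 = (0.5000,-0.5000,-0.7071)
J_v[:, 5] = z_5; J_ω[:, 5] = (0,0,0)
entry J[1][5] = -0.5000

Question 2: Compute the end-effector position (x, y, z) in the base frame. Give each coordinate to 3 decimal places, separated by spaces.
6.061 -6.889 2.136

after link 1: o_1 = (0.0000, -3.0000, 0.0000)
after link 2: o_2 = (-2.8284, -5.8284, 2.0000)
after link 3: o_3 = (-1.4142, -7.2426, 7.0000)
after link 4: o_4 = (-1.0000, -4.8284, 5.5858)
after link 5: o_5 = (4.4142, -6.2426, 4.7574)
after link 6: o_6 = (6.0607, -6.8891, 2.1360)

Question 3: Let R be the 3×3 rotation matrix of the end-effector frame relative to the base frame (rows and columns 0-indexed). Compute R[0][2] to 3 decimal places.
-0.854

End-effector z-axis (col 2 of R) = (-0.8536,-0.1464,-0.5000)
R[0][2] = -0.8536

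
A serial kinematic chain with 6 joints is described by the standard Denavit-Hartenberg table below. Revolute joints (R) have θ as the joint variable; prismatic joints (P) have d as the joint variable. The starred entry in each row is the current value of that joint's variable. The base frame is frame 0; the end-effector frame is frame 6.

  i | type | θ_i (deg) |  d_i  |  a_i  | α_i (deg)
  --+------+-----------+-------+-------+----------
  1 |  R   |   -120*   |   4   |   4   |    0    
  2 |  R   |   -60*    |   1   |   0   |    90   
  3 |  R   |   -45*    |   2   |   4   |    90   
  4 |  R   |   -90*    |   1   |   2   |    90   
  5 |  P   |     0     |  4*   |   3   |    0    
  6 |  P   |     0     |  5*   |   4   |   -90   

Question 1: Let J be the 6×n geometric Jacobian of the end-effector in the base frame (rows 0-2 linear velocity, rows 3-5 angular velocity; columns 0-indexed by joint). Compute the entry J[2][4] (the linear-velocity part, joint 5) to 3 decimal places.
0.707

prismatic axis z_4 = (0.7071,0.0000,0.7071)
J_v[:, 4] = z_4; J_ω[:, 4] = (0,0,0)
entry J[2][4] = 0.7071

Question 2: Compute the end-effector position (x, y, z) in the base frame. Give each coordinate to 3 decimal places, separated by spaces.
after link 1: o_1 = (-2.0000, -3.4641, 4.0000)
after link 2: o_2 = (-2.0000, -3.4641, 5.0000)
after link 3: o_3 = (-4.8284, -1.4641, 2.1716)
after link 4: o_4 = (-4.1213, -3.4641, 1.4645)
after link 5: o_5 = (-1.2929, -6.4641, 4.2929)
after link 6: o_6 = (2.2426, -10.4641, 7.8284)

2.243 -10.464 7.828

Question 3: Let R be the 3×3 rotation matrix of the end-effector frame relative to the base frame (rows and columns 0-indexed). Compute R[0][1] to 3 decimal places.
-0.707

End-effector y-axis (col 1 of R) = (-0.7071,-0.0000,-0.7071)
R[0][1] = -0.7071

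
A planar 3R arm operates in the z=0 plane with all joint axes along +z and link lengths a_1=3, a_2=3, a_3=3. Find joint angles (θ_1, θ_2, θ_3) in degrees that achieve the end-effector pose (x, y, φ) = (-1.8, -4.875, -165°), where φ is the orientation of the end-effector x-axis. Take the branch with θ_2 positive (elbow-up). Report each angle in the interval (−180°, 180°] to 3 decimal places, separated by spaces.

wrist centre = target − a_3·(cos φ, sin φ) = (1.0978, -4.0985)
cos θ_2 = (18.0032−3²−3²)/(2·3·3) = 0.0002; θ_2 = 89.9899° (elbow-up)
β = atan2(-4.0985,1.0978) = -75.0055°; ψ = atan2(3.0000,3.0005) = 44.9950°
θ_1 = β − ψ = -120.0005°
θ_3 = φ − θ_1 − θ_2 = -134.9894° (wrapped to (-180°,180°])

-120.000 89.990 -134.989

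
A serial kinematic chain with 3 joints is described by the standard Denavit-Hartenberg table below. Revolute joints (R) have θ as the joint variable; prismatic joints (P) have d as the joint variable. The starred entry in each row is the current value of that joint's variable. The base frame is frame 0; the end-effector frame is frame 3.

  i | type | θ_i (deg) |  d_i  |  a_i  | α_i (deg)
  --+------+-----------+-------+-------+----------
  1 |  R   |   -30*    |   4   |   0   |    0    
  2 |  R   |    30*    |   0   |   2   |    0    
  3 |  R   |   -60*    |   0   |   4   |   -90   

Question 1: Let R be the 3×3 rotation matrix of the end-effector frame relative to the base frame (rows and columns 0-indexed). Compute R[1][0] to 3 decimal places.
-0.866

End-effector x-axis (col 0 of R) = (0.5000,-0.8660,0.0000)
R[1][0] = -0.8660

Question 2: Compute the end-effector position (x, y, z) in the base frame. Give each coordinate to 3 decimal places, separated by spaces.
4.000 -3.464 4.000

after link 1: o_1 = (0.0000, 0.0000, 4.0000)
after link 2: o_2 = (2.0000, 0.0000, 4.0000)
after link 3: o_3 = (4.0000, -3.4641, 4.0000)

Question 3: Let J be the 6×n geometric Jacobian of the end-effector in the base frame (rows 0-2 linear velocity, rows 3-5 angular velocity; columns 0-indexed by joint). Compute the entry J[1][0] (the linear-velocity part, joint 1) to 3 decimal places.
4.000

axis z_0 = ẑ; lever o_n−o_0 = (4.0000,-3.4641,4.0000)
cross product → J_v[:, 0] = (3.4641,4.0000,-0.0000)
J_ω[:, 0] = z_0
entry J[1][0] = 4.0000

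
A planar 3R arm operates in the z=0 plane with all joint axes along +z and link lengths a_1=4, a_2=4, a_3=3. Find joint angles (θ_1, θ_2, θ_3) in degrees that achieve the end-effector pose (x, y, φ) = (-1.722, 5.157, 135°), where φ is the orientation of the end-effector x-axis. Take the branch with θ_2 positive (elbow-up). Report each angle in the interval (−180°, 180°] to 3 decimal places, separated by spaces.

wrist centre = target − a_3·(cos φ, sin φ) = (0.3993, 3.0357)
cos θ_2 = (9.3748−4²−4²)/(2·4·4) = -0.7070; θ_2 = 134.9944° (elbow-up)
β = atan2(3.0357,0.3993) = 82.5062°; ψ = atan2(2.8287,1.1719) = 67.4972°
θ_1 = β − ψ = 15.0090°
θ_3 = φ − θ_1 − θ_2 = -15.0034° (wrapped to (-180°,180°])

15.009 134.994 -15.003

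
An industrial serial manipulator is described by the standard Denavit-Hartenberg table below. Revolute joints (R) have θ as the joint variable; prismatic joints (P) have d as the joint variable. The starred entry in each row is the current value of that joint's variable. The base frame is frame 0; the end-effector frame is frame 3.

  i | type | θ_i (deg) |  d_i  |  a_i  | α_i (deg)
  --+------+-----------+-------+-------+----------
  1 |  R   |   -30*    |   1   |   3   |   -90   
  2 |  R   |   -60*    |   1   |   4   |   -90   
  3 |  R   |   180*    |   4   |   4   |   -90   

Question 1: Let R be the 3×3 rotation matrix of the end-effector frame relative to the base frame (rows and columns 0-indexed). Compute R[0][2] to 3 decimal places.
0.500

End-effector z-axis (col 2 of R) = (0.5000,0.8660,-0.0000)
R[0][2] = 0.5000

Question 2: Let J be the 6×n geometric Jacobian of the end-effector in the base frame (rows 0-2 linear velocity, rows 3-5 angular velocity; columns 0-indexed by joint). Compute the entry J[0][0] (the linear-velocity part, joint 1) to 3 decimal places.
2.366

axis z_0 = ẑ; lever o_n−o_0 = (6.0981,-2.3660,-1.0000)
cross product → J_v[:, 0] = (2.3660,6.0981,-0.0000)
J_ω[:, 0] = z_0
entry J[0][0] = 2.3660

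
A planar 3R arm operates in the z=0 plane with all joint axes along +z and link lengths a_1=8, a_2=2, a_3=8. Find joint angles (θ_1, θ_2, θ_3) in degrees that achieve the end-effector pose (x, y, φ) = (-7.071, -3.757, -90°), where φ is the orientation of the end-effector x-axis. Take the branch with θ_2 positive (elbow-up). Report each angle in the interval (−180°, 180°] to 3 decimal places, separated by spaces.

134.998 89.996 45.006

wrist centre = target − a_3·(cos φ, sin φ) = (-7.0710, 4.2430)
cos θ_2 = (68.0021−8²−2²)/(2·8·2) = 0.0001; θ_2 = 89.9963° (elbow-up)
β = atan2(4.2430,-7.0710) = 149.0339°; ψ = atan2(2.0000,8.0001) = 14.0360°
θ_1 = β − ψ = 134.9978°
θ_3 = φ − θ_1 − θ_2 = 45.0059° (wrapped to (-180°,180°])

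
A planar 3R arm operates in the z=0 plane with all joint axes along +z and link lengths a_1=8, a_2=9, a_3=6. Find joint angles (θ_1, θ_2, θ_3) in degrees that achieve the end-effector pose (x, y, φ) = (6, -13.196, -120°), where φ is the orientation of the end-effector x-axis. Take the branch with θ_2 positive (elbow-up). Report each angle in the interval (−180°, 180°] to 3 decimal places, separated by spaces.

-90.000 90.001 -120.001

wrist centre = target − a_3·(cos φ, sin φ) = (9.0000, -7.9998)
cos θ_2 = (144.9976−8²−9²)/(2·8·9) = -0.0000; θ_2 = 90.0010° (elbow-up)
β = atan2(-7.9998,9.0000) = -41.6330°; ψ = atan2(9.0000,7.9998) = 48.3670°
θ_1 = β − ψ = -90.0000°
θ_3 = φ − θ_1 − θ_2 = -120.0010° (wrapped to (-180°,180°])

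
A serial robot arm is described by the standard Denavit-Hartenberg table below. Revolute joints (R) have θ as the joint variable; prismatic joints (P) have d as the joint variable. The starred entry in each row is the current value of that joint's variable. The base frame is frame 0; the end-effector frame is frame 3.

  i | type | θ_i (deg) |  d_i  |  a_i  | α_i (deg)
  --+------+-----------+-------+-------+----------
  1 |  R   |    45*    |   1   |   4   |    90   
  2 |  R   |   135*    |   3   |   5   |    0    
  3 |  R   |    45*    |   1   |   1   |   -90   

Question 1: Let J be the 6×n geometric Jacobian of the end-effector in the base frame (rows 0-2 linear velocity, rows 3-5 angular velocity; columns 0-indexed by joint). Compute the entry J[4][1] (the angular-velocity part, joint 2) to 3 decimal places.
axis z_1 = (0.7071,-0.7071,0.0000); lever o_n−o_1 = (-0.3787,-6.0355,3.5355)
cross product → J_v[:, 1] = (-2.5000,-2.5000,-4.5355)
J_ω[:, 1] = z_1
entry J[4][1] = -0.7071

-0.707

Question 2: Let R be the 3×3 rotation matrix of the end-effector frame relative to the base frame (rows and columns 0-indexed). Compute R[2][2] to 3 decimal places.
-1.000

End-effector z-axis (col 2 of R) = (-0.0000,-0.0000,-1.0000)
R[2][2] = -1.0000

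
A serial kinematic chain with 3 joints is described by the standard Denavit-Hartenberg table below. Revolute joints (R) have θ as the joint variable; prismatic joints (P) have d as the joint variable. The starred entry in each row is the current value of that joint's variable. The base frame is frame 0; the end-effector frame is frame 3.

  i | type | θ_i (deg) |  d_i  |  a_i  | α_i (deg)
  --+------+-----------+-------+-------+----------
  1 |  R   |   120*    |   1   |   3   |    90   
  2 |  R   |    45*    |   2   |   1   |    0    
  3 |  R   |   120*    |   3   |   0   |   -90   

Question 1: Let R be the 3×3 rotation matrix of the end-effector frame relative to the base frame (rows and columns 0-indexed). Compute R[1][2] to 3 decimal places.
End-effector z-axis (col 2 of R) = (0.1294,-0.2241,-0.9659)
R[1][2] = -0.2241

-0.224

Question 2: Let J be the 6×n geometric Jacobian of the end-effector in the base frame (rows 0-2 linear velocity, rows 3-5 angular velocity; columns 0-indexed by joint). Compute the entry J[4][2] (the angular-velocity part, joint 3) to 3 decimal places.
axis z_2 = (0.8660,0.5000,0.0000); lever o_n−o_2 = (2.5981,1.5000,0.0000)
cross product → J_v[:, 2] = (0.0000,-0.0000,0.0000)
J_ω[:, 2] = z_2
entry J[4][2] = 0.5000

0.500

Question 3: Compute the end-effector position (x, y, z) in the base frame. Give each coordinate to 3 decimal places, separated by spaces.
after link 1: o_1 = (-1.5000, 2.5981, 1.0000)
after link 2: o_2 = (-0.1215, 4.2104, 1.7071)
after link 3: o_3 = (2.4766, 5.7104, 1.7071)

2.477 5.710 1.707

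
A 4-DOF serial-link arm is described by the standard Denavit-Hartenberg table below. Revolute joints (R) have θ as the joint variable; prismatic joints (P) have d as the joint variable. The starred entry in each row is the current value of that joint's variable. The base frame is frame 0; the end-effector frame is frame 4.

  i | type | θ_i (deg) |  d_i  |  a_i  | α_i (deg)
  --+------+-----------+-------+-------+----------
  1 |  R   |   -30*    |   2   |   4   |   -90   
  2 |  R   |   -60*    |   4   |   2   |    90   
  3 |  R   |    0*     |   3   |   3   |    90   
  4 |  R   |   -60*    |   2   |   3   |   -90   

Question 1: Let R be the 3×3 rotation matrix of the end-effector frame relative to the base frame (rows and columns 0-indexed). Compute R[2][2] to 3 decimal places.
End-effector z-axis (col 2 of R) = (-0.0000,-0.0000,1.0000)
R[2][2] = 1.0000

1.000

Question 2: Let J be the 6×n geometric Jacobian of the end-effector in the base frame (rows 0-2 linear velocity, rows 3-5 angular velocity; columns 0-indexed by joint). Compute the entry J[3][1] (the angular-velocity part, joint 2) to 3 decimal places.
0.500

axis z_1 = (0.5000,0.8660,0.0000); lever o_n−o_1 = (3.5131,0.2811,5.8301)
cross product → J_v[:, 1] = (5.0490,-2.9151,-2.9019)
J_ω[:, 1] = z_1
entry J[3][1] = 0.5000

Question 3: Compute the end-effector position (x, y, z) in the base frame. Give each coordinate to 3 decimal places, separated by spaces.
6.977 -1.719 7.830

after link 1: o_1 = (3.4641, -2.0000, 2.0000)
after link 2: o_2 = (6.3301, 0.9641, 3.7321)
after link 3: o_3 = (5.3792, 1.5131, 7.8301)
after link 4: o_4 = (6.9772, -1.7189, 7.8301)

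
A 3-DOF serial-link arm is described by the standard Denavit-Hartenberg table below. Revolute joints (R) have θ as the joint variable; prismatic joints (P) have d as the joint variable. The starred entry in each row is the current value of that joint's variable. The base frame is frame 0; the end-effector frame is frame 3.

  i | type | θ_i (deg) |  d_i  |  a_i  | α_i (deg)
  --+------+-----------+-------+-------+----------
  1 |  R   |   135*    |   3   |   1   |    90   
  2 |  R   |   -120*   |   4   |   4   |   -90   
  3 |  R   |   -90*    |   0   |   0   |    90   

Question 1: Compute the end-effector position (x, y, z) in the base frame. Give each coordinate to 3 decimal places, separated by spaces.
after link 1: o_1 = (-0.7071, 0.7071, 3.0000)
after link 2: o_2 = (3.5355, 2.1213, -0.4641)
after link 3: o_3 = (3.5355, 2.1213, -0.4641)

3.536 2.121 -0.464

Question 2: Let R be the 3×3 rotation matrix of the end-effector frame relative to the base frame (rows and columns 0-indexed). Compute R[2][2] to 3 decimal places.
0.866

End-effector z-axis (col 2 of R) = (-0.3536,0.3536,0.8660)
R[2][2] = 0.8660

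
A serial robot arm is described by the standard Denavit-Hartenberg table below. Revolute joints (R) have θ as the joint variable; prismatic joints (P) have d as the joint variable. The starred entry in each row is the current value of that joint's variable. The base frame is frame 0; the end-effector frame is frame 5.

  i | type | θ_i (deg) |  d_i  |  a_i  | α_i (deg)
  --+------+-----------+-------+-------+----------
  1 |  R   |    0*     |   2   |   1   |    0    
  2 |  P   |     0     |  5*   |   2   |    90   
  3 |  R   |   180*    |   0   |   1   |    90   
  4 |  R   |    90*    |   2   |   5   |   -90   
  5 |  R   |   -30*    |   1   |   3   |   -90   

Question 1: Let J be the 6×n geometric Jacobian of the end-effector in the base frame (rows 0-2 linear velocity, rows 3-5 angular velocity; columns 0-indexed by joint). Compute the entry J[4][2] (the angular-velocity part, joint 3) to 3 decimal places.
-1.000

axis z_2 = (0.0000,-1.0000,0.0000); lever o_n−o_2 = (0.0000,-7.5981,3.5000)
cross product → J_v[:, 2] = (-3.5000,0.0000,0.0000)
J_ω[:, 2] = z_2
entry J[4][2] = -1.0000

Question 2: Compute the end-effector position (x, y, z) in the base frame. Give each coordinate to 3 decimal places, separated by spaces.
3.000 -7.598 10.500

after link 1: o_1 = (1.0000, 0.0000, 2.0000)
after link 2: o_2 = (3.0000, 0.0000, 7.0000)
after link 3: o_3 = (2.0000, 0.0000, 7.0000)
after link 4: o_4 = (2.0000, -5.0000, 9.0000)
after link 5: o_5 = (3.0000, -7.5981, 10.5000)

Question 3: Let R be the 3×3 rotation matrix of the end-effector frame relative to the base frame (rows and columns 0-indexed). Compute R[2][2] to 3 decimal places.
-0.866

End-effector z-axis (col 2 of R) = (-0.0000,-0.5000,-0.8660)
R[2][2] = -0.8660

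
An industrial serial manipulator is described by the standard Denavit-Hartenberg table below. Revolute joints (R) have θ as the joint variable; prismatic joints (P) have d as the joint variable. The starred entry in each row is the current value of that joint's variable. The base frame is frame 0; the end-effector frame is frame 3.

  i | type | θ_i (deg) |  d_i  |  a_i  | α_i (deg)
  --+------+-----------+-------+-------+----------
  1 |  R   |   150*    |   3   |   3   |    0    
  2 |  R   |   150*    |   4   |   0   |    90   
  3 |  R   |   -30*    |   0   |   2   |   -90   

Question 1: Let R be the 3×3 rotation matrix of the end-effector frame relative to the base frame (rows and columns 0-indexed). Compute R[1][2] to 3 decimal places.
End-effector z-axis (col 2 of R) = (0.2500,-0.4330,0.8660)
R[1][2] = -0.4330

-0.433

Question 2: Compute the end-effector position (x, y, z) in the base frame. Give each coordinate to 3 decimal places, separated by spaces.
after link 1: o_1 = (-2.5981, 1.5000, 3.0000)
after link 2: o_2 = (-2.5981, 1.5000, 7.0000)
after link 3: o_3 = (-1.7321, -0.0000, 6.0000)

-1.732 -0.000 6.000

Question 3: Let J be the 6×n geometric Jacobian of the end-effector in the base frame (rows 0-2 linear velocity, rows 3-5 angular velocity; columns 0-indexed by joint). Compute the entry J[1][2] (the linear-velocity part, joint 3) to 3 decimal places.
axis z_2 = (-0.8660,-0.5000,0.0000); lever o_n−o_2 = (0.8660,-1.5000,-1.0000)
cross product → J_v[:, 2] = (0.5000,-0.8660,1.7321)
J_ω[:, 2] = z_2
entry J[1][2] = -0.8660

-0.866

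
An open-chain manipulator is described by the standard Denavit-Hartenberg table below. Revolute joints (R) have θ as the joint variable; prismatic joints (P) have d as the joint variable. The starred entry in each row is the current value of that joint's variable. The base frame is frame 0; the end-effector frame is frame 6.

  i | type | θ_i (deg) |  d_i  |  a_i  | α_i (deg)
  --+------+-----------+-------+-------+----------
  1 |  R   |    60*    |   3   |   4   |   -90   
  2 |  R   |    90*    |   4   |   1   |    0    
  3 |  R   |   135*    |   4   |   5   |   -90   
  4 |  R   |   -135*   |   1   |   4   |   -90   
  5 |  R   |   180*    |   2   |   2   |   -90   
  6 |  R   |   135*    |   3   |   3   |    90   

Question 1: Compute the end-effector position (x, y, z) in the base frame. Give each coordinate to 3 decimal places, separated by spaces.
after link 1: o_1 = (2.0000, 3.4641, 3.0000)
after link 2: o_2 = (-1.4641, 5.4641, 2.0000)
after link 3: o_3 = (-6.6960, 4.4022, 5.5355)
after link 4: o_4 = (-7.7919, 8.1609, 4.2426)
after link 5: o_5 = (-8.7919, 6.4288, 6.2426)
after link 6: o_6 = (-6.6706, 10.1031, 6.2426)

-6.671 10.103 6.243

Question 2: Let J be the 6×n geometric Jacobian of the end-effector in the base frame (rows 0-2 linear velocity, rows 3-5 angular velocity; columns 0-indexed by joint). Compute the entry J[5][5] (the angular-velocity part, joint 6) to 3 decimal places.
axis z_5 = (0.3536,0.6124,0.7071); lever o_n−o_5 = (2.1213,3.6742,0.0000)
cross product → J_v[:, 5] = (-2.5981,1.5000,0.0000)
J_ω[:, 5] = z_5
entry J[5][5] = 0.7071

0.707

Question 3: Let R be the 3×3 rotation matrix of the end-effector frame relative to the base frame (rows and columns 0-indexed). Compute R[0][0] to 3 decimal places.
End-effector x-axis (col 0 of R) = (0.3536,0.6124,-0.7071)
R[0][0] = 0.3536

0.354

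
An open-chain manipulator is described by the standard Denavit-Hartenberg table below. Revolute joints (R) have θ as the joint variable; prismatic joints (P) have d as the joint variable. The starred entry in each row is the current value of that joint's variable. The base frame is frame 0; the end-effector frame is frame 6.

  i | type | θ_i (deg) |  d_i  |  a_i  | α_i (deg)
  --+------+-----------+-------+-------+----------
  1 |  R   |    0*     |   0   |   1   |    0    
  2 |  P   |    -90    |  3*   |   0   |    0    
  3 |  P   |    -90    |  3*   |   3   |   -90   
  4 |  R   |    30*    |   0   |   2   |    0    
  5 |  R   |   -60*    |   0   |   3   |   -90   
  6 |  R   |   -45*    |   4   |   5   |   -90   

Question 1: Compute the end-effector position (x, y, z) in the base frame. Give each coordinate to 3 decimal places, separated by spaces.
after link 1: o_1 = (1.0000, 0.0000, 0.0000)
after link 2: o_2 = (1.0000, 0.0000, 3.0000)
after link 3: o_3 = (-2.0000, -0.0000, 6.0000)
after link 4: o_4 = (-3.7321, -0.0000, 5.0000)
after link 5: o_5 = (-6.3301, -0.0000, 6.5000)
after link 6: o_6 = (-11.3920, -3.5355, 4.8037)

-11.392 -3.536 4.804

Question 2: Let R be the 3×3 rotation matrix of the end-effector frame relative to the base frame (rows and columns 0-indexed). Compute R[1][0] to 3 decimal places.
-0.707

End-effector x-axis (col 0 of R) = (-0.6124,-0.7071,0.3536)
R[1][0] = -0.7071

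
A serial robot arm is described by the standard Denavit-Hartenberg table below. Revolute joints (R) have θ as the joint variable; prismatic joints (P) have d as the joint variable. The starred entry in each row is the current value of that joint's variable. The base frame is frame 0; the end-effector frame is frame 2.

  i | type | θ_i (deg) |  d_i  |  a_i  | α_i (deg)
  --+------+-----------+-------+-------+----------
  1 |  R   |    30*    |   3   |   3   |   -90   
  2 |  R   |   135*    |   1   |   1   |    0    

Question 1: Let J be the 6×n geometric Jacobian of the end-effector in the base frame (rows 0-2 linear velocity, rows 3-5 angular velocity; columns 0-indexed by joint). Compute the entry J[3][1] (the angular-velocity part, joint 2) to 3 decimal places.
axis z_1 = (-0.5000,0.8660,0.0000); lever o_n−o_1 = (-1.1124,0.5125,-0.7071)
cross product → J_v[:, 1] = (-0.6124,-0.3536,0.7071)
J_ω[:, 1] = z_1
entry J[3][1] = -0.5000

-0.500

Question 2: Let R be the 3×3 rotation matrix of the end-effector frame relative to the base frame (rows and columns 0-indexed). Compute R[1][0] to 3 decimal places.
End-effector x-axis (col 0 of R) = (-0.6124,-0.3536,-0.7071)
R[1][0] = -0.3536

-0.354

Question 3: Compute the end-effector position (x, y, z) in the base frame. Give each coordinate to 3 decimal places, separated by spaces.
1.486 2.012 2.293

after link 1: o_1 = (2.5981, 1.5000, 3.0000)
after link 2: o_2 = (1.4857, 2.0125, 2.2929)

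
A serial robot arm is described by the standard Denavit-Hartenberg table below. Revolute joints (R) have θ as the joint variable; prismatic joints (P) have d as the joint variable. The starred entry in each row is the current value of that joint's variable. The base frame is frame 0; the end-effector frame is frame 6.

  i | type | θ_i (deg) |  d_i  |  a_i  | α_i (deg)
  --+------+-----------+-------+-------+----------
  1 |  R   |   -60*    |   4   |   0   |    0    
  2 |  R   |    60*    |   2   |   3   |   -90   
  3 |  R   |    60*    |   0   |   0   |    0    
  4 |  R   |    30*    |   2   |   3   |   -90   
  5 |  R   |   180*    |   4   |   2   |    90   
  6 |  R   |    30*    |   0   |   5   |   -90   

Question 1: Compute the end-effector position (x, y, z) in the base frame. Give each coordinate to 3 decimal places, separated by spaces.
-3.500 2.000 9.330

after link 1: o_1 = (0.0000, 0.0000, 4.0000)
after link 2: o_2 = (3.0000, 0.0000, 6.0000)
after link 3: o_3 = (3.0000, 0.0000, 6.0000)
after link 4: o_4 = (3.0000, 2.0000, 3.0000)
after link 5: o_5 = (-1.0000, 2.0000, 5.0000)
after link 6: o_6 = (-3.5000, 2.0000, 9.3301)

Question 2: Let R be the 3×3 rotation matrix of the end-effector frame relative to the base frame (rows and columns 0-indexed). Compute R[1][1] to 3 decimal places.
End-effector y-axis (col 1 of R) = (0.0000,1.0000,0.0000)
R[1][1] = 1.0000

1.000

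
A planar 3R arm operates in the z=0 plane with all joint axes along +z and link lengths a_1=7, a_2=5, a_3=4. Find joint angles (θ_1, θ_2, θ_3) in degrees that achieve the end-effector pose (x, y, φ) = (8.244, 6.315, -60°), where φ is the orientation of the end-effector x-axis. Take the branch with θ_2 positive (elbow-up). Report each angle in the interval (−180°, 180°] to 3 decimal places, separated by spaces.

wrist centre = target − a_3·(cos φ, sin φ) = (6.2440, 9.7791)
cos θ_2 = (134.6184−7²−5²)/(2·7·5) = 0.8660; θ_2 = 30.0056° (elbow-up)
β = atan2(9.7791,6.2440) = 57.4416°; ψ = atan2(2.5004,11.3299) = 12.4453°
θ_1 = β − ψ = 44.9963°
θ_3 = φ − θ_1 − θ_2 = -135.0019° (wrapped to (-180°,180°])

44.996 30.006 -135.002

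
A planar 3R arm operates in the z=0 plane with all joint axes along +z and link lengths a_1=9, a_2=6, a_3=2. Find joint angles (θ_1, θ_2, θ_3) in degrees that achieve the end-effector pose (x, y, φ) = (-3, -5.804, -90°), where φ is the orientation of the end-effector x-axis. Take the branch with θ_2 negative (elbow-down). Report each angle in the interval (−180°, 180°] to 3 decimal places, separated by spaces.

-89.998 -149.999 149.997

wrist centre = target − a_3·(cos φ, sin φ) = (-3.0000, -3.8040)
cos θ_2 = (23.4704−9²−6²)/(2·9·6) = -0.8660; θ_2 = -149.9988° (elbow-down)
β = atan2(-3.8040,-3.0000) = -128.2608°; ψ = atan2(-3.0001,3.8039) = -38.2625°
θ_1 = β − ψ = -89.9983°
θ_3 = φ − θ_1 − θ_2 = 149.9971° (wrapped to (-180°,180°])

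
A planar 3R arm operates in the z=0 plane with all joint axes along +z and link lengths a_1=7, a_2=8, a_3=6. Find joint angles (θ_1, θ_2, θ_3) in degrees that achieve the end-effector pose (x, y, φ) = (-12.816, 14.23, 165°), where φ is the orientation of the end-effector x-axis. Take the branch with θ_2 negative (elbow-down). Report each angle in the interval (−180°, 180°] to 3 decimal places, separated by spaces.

135.000 -30.000 59.999

wrist centre = target − a_3·(cos φ, sin φ) = (-7.0204, 12.6771)
cos θ_2 = (209.9952−7²−8²)/(2·7·8) = 0.8660; θ_2 = -29.9997° (elbow-down)
β = atan2(12.6771,-7.0204) = 118.9773°; ψ = atan2(-4.0000,13.9282) = -16.0232°
θ_1 = β − ψ = 135.0005°
θ_3 = φ − θ_1 − θ_2 = 59.9992° (wrapped to (-180°,180°])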